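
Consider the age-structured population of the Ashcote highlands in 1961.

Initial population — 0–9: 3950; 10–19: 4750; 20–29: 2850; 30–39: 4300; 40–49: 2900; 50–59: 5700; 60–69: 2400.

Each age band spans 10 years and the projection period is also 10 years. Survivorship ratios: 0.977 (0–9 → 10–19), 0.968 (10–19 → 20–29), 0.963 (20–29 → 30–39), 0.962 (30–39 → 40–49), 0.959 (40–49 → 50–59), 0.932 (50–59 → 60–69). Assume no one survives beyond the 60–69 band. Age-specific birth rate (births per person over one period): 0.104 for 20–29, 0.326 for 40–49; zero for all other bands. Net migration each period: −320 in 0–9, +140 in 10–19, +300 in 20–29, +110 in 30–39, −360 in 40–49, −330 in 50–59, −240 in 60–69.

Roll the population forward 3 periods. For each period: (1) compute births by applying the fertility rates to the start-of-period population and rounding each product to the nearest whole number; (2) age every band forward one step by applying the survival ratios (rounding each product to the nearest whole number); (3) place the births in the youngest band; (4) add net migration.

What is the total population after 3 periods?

[period 1]
Births: 2850 * 0.104 = 296, 2900 * 0.326 = 945 → total 1241
10–19: 3950 * 0.977 = 3859
20–29: 4750 * 0.968 = 4598
30–39: 2850 * 0.963 = 2745
40–49: 4300 * 0.962 = 4137
50–59: 2900 * 0.959 = 2781
60–69: 5700 * 0.932 = 5312
Net migration: 0–9 − 320 → 921; 10–19 + 140 → 3999; 20–29 + 300 → 4898; 30–39 + 110 → 2855; 40–49 − 360 → 3777; 50–59 − 330 → 2451; 60–69 − 240 → 5072
End of period: [921, 3999, 4898, 2855, 3777, 2451, 5072]
[period 2]
Births: 4898 * 0.104 = 509, 3777 * 0.326 = 1231 → total 1740
10–19: 921 * 0.977 = 900
20–29: 3999 * 0.968 = 3871
30–39: 4898 * 0.963 = 4717
40–49: 2855 * 0.962 = 2747
50–59: 3777 * 0.959 = 3622
60–69: 2451 * 0.932 = 2284
Net migration: 0–9 − 320 → 1420; 10–19 + 140 → 1040; 20–29 + 300 → 4171; 30–39 + 110 → 4827; 40–49 − 360 → 2387; 50–59 − 330 → 3292; 60–69 − 240 → 2044
End of period: [1420, 1040, 4171, 4827, 2387, 3292, 2044]
[period 3]
Births: 4171 * 0.104 = 434, 2387 * 0.326 = 778 → total 1212
10–19: 1420 * 0.977 = 1387
20–29: 1040 * 0.968 = 1007
30–39: 4171 * 0.963 = 4017
40–49: 4827 * 0.962 = 4644
50–59: 2387 * 0.959 = 2289
60–69: 3292 * 0.932 = 3068
Net migration: 0–9 − 320 → 892; 10–19 + 140 → 1527; 20–29 + 300 → 1307; 30–39 + 110 → 4127; 40–49 − 360 → 4284; 50–59 − 330 → 1959; 60–69 − 240 → 2828
End of period: [892, 1527, 1307, 4127, 4284, 1959, 2828]
Total after period 3: 892 + 1527 + 1307 + 4127 + 4284 + 1959 + 2828 = 16924

16924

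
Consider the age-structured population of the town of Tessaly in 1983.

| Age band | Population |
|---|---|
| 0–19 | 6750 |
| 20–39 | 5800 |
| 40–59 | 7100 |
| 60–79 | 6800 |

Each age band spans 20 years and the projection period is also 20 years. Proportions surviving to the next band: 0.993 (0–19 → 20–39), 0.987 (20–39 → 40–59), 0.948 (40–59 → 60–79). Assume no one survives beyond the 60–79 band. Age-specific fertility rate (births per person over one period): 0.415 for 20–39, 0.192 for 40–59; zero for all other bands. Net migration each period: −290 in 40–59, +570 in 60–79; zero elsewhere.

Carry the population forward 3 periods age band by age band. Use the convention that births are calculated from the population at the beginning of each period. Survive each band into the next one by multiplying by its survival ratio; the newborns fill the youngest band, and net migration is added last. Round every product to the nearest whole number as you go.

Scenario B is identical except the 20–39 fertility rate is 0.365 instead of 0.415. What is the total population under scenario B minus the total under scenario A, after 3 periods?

Let group 1 be 0–19 through group 4 = 60–79.
— Period 1 —
Births: 5800 × 0.415 = 2407  |  7100 × 0.192 = 1363 → 3770
Group 2: 6750 × 0.993 = 6703
Group 3: 5800 × 0.987 = 5725
Group 4: 7100 × 0.948 = 6731
Net migration: Group 3 − 290 → 5435; Group 4 + 570 → 7301
Giving 3770 / 6703 / 5435 / 7301.
— Period 2 —
Births: 6703 × 0.415 = 2782  |  5435 × 0.192 = 1044 → 3826
Group 2: 3770 × 0.993 = 3744
Group 3: 6703 × 0.987 = 6616
Group 4: 5435 × 0.948 = 5152
Net migration: Group 3 − 290 → 6326; Group 4 + 570 → 5722
Giving 3826 / 3744 / 6326 / 5722.
— Period 3 —
Births: 3744 × 0.415 = 1554  |  6326 × 0.192 = 1215 → 2769
Group 2: 3826 × 0.993 = 3799
Group 3: 3744 × 0.987 = 3695
Group 4: 6326 × 0.948 = 5997
Net migration: Group 3 − 290 → 3405; Group 4 + 570 → 6567
Giving 2769 / 3799 / 3405 / 6567.
Scenario A total after 3 periods: 16540
Scenario B projection —
— Period 1 —
Births: 5800 × 0.365 = 2117  |  7100 × 0.192 = 1363 → 3480
Group 2: 6750 × 0.993 = 6703
Group 3: 5800 × 0.987 = 5725
Group 4: 7100 × 0.948 = 6731
Net migration: Group 3 − 290 → 5435; Group 4 + 570 → 7301
Giving 3480 / 6703 / 5435 / 7301.
— Period 2 —
Births: 6703 × 0.365 = 2447  |  5435 × 0.192 = 1044 → 3491
Group 2: 3480 × 0.993 = 3456
Group 3: 6703 × 0.987 = 6616
Group 4: 5435 × 0.948 = 5152
Net migration: Group 3 − 290 → 6326; Group 4 + 570 → 5722
Giving 3491 / 3456 / 6326 / 5722.
— Period 3 —
Births: 3456 × 0.365 = 1261  |  6326 × 0.192 = 1215 → 2476
Group 2: 3491 × 0.993 = 3467
Group 3: 3456 × 0.987 = 3411
Group 4: 6326 × 0.948 = 5997
Net migration: Group 3 − 290 → 3121; Group 4 + 570 → 6567
Giving 2476 / 3467 / 3121 / 6567.
Scenario B total after 3 periods: 15631
Difference B − A = 15631 − 16540 = -909

-909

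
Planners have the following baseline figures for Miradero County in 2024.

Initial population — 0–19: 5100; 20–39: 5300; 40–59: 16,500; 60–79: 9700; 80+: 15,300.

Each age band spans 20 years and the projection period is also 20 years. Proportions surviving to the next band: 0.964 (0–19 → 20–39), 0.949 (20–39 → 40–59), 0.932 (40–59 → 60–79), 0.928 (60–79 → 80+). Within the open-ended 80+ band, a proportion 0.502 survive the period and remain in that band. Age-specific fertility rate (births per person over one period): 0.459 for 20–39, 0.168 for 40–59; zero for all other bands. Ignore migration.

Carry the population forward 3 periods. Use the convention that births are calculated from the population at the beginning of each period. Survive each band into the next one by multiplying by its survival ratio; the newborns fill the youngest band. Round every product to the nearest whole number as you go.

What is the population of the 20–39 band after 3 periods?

2989

— Period 1 —
Births: 5300 * 0.459 = 2433, 16500 * 0.168 = 2772 ⇒ total 5205
20–39: 5100 * 0.964 = 4916
40–59: 5300 * 0.949 = 5030
60–79: 16500 * 0.932 = 15378
80+: 9700 * 0.928 + 15300 * 0.502 = 9002 + 7681 = 16683
Population now: 0–19=5205, 20–39=4916, 40–59=5030, 60–79=15378, 80+=16683
— Period 2 —
Births: 4916 * 0.459 = 2256, 5030 * 0.168 = 845 ⇒ total 3101
20–39: 5205 * 0.964 = 5018
40–59: 4916 * 0.949 = 4665
60–79: 5030 * 0.932 = 4688
80+: 15378 * 0.928 + 16683 * 0.502 = 14271 + 8375 = 22646
Population now: 0–19=3101, 20–39=5018, 40–59=4665, 60–79=4688, 80+=22646
— Period 3 —
Births: 5018 * 0.459 = 2303, 4665 * 0.168 = 784 ⇒ total 3087
20–39: 3101 * 0.964 = 2989
40–59: 5018 * 0.949 = 4762
60–79: 4665 * 0.932 = 4348
80+: 4688 * 0.928 + 22646 * 0.502 = 4350 + 11368 = 15718
Population now: 0–19=3087, 20–39=2989, 40–59=4762, 60–79=4348, 80+=15718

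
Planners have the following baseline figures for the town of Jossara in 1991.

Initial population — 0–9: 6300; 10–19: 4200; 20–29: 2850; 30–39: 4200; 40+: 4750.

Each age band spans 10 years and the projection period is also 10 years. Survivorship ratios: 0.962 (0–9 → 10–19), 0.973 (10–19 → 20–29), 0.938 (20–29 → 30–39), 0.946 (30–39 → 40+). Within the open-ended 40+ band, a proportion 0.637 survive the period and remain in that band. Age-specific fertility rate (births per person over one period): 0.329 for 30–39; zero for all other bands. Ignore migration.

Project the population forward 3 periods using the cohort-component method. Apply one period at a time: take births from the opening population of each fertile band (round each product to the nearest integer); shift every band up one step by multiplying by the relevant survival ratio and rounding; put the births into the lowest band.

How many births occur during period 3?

Let group 1 be 0–9 through group 5 = 40+.
Period 1:
Births: 4200 × 0.329 = 1382
Group 2: 6300 × 0.962 = 6061
Group 3: 4200 × 0.973 = 4087
Group 4: 2850 × 0.938 = 2673
Group 5: 4200 × 0.946 + 4750 × 0.637 = 3973 + 3026 = 6999
End of period: [1382, 6061, 4087, 2673, 6999]
Period 2:
Births: 2673 × 0.329 = 879
Group 2: 1382 × 0.962 = 1329
Group 3: 6061 × 0.973 = 5897
Group 4: 4087 × 0.938 = 3834
Group 5: 2673 × 0.946 + 6999 × 0.637 = 2529 + 4458 = 6987
End of period: [879, 1329, 5897, 3834, 6987]
Period 3:
Births: 3834 × 0.329 = 1261
Group 2: 879 × 0.962 = 846
Group 3: 1329 × 0.973 = 1293
Group 4: 5897 × 0.938 = 5531
Group 5: 3834 × 0.946 + 6987 × 0.637 = 3627 + 4451 = 8078
End of period: [1261, 846, 1293, 5531, 8078]

1261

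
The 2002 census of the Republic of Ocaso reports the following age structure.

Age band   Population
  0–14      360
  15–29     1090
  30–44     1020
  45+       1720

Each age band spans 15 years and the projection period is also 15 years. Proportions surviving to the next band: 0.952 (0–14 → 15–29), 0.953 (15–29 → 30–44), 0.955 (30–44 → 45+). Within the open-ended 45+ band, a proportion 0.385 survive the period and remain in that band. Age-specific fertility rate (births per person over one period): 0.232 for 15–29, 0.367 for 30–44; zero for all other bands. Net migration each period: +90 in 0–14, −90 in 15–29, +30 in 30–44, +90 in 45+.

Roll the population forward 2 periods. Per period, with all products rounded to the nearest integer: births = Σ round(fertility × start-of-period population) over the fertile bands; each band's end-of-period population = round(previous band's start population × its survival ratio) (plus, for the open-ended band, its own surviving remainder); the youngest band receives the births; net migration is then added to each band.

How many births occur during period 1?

Call the bands 1 to 4, youngest first.
Period 1:
Births: 1090 × 0.232 = 253  |  1020 × 0.367 = 374 → total 627
Band 2: 360 × 0.952 = 343
Band 3: 1090 × 0.953 = 1039
Band 4: 1020 × 0.955 + 1720 × 0.385 = 974 + 662 = 1636
Net migration: Band 1 + 90 → 717; Band 2 − 90 → 253; Band 3 + 30 → 1069; Band 4 + 90 → 1726
Population now: 0–14=717, 15–29=253, 30–44=1069, 45+=1726

627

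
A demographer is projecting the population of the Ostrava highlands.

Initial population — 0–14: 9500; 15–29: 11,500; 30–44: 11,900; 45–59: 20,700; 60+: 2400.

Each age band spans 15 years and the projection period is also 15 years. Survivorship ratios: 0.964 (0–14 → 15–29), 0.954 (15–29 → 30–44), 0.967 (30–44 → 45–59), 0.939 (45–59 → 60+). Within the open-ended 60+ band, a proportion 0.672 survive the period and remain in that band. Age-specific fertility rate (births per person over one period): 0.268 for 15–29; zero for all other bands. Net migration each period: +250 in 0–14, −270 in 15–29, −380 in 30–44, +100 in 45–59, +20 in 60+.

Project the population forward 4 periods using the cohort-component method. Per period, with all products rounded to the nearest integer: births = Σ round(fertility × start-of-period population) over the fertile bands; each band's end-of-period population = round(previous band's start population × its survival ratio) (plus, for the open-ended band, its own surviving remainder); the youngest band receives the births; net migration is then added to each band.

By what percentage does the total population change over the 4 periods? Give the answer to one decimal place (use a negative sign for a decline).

-44.4

After projecting period 1:
Births: 11500 * 0.268 = 3082
15–29: 9500 * 0.964 = 9158
30–44: 11500 * 0.954 = 10971
45–59: 11900 * 0.967 = 11507
60+: 20700 * 0.939 + 2400 * 0.672 = 19437 + 1613 = 21050
Net migration: 0–14 + 250 → 3332; 15–29 − 270 → 8888; 30–44 − 380 → 10591; 45–59 + 100 → 11607; 60+ + 20 → 21070
Population now: 0–14=3332, 15–29=8888, 30–44=10591, 45–59=11607, 60+=21070
After projecting period 2:
Births: 8888 * 0.268 = 2382
15–29: 3332 * 0.964 = 3212
30–44: 8888 * 0.954 = 8479
45–59: 10591 * 0.967 = 10241
60+: 11607 * 0.939 + 21070 * 0.672 = 10899 + 14159 = 25058
Net migration: 0–14 + 250 → 2632; 15–29 − 270 → 2942; 30–44 − 380 → 8099; 45–59 + 100 → 10341; 60+ + 20 → 25078
Population now: 0–14=2632, 15–29=2942, 30–44=8099, 45–59=10341, 60+=25078
After projecting period 3:
Births: 2942 * 0.268 = 788
15–29: 2632 * 0.964 = 2537
30–44: 2942 * 0.954 = 2807
45–59: 8099 * 0.967 = 7832
60+: 10341 * 0.939 + 25078 * 0.672 = 9710 + 16852 = 26562
Net migration: 0–14 + 250 → 1038; 15–29 − 270 → 2267; 30–44 − 380 → 2427; 45–59 + 100 → 7932; 60+ + 20 → 26582
Population now: 0–14=1038, 15–29=2267, 30–44=2427, 45–59=7932, 60+=26582
After projecting period 4:
Births: 2267 * 0.268 = 608
15–29: 1038 * 0.964 = 1001
30–44: 2267 * 0.954 = 2163
45–59: 2427 * 0.967 = 2347
60+: 7932 * 0.939 + 26582 * 0.672 = 7448 + 17863 = 25311
Net migration: 0–14 + 250 → 858; 15–29 − 270 → 731; 30–44 − 380 → 1783; 45–59 + 100 → 2447; 60+ + 20 → 25331
Population now: 0–14=858, 15–29=731, 30–44=1783, 45–59=2447, 60+=25331
Total: 56000 → 31150; change = -24850; percentage change = -44.4%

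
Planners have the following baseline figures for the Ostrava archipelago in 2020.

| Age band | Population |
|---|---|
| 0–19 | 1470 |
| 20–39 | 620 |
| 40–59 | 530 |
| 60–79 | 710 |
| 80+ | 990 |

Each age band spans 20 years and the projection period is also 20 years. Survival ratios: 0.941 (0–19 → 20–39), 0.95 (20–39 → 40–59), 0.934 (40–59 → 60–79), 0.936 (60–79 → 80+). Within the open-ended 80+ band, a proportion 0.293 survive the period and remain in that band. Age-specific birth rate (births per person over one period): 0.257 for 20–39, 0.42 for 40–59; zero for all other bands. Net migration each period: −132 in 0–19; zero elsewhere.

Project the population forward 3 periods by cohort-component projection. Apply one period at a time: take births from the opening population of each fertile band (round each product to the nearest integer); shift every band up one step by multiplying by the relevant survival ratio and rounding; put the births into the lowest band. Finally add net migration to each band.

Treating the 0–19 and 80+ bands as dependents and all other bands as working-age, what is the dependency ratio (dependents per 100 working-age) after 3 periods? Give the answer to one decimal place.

Call the bands 1 to 5, youngest first.
— Period 1 —
Births: 620 × 0.257 = 159  |  530 × 0.42 = 223 → total 382
Band 2: 1470 × 0.941 = 1383
Band 3: 620 × 0.95 = 589
Band 4: 530 × 0.934 = 495
Band 5: 710 × 0.936 + 990 × 0.293 = 665 + 290 = 955
Net migration: Band 1 − 132 → 250
Giving 250 / 1383 / 589 / 495 / 955.
— Period 2 —
Births: 1383 × 0.257 = 355  |  589 × 0.42 = 247 → total 602
Band 2: 250 × 0.941 = 235
Band 3: 1383 × 0.95 = 1314
Band 4: 589 × 0.934 = 550
Band 5: 495 × 0.936 + 955 × 0.293 = 463 + 280 = 743
Net migration: Band 1 − 132 → 470
Giving 470 / 235 / 1314 / 550 / 743.
— Period 3 —
Births: 235 × 0.257 = 60  |  1314 × 0.42 = 552 → total 612
Band 2: 470 × 0.941 = 442
Band 3: 235 × 0.95 = 223
Band 4: 1314 × 0.934 = 1227
Band 5: 550 × 0.936 + 743 × 0.293 = 515 + 218 = 733
Net migration: Band 1 − 132 → 480
Giving 480 / 442 / 223 / 1227 / 733.
Dependents (band 0–19 + band 80+) = 480 + 733 = 1213; working-age = 1892; ratio = 1213/1892 × 100 = 64.1

64.1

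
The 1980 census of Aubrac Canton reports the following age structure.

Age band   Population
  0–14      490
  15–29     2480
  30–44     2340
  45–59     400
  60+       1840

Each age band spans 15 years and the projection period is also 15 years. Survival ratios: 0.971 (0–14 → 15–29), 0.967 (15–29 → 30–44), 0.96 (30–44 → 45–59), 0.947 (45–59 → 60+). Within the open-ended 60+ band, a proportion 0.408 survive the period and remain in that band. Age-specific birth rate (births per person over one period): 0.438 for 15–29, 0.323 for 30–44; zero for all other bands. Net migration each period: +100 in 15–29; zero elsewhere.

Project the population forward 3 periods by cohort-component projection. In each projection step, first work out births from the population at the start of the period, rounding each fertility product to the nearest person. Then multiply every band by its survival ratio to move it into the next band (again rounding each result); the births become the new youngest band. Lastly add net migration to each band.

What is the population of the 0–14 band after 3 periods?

(Bands numbered youngest = 1 to oldest = 5.)
— Period 1 —
Births: 2480 * 0.438 = 1086, 2340 * 0.323 = 756 → 1842
Band 2: 490 * 0.971 = 476
Band 3: 2480 * 0.967 = 2398
Band 4: 2340 * 0.96 = 2246
Band 5: 400 * 0.947 + 1840 * 0.408 = 379 + 751 = 1130
Net migration: Band 2 + 100 → 576
Population now: 0–14=1842, 15–29=576, 30–44=2398, 45–59=2246, 60+=1130
— Period 2 —
Births: 576 * 0.438 = 252, 2398 * 0.323 = 775 → 1027
Band 2: 1842 * 0.971 = 1789
Band 3: 576 * 0.967 = 557
Band 4: 2398 * 0.96 = 2302
Band 5: 2246 * 0.947 + 1130 * 0.408 = 2127 + 461 = 2588
Net migration: Band 2 + 100 → 1889
Population now: 0–14=1027, 15–29=1889, 30–44=557, 45–59=2302, 60+=2588
— Period 3 —
Births: 1889 * 0.438 = 827, 557 * 0.323 = 180 → 1007
Band 2: 1027 * 0.971 = 997
Band 3: 1889 * 0.967 = 1827
Band 4: 557 * 0.96 = 535
Band 5: 2302 * 0.947 + 2588 * 0.408 = 2180 + 1056 = 3236
Net migration: Band 2 + 100 → 1097
Population now: 0–14=1007, 15–29=1097, 30–44=1827, 45–59=535, 60+=3236

1007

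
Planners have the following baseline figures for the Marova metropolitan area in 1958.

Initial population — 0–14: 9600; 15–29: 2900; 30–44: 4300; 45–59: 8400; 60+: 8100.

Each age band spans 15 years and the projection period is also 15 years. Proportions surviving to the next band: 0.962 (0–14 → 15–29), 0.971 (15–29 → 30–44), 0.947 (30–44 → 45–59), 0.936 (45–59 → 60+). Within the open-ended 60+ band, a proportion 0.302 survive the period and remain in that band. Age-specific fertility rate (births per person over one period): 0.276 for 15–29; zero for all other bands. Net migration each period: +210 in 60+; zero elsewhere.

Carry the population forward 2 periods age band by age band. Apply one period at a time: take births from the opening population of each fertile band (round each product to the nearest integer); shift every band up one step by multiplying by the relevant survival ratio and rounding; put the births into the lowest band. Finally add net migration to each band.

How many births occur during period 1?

800

Period 1:
Births: 2900 * 0.276 = 800
15–29: 9600 * 0.962 = 9235
30–44: 2900 * 0.971 = 2816
45–59: 4300 * 0.947 = 4072
60+: 8400 * 0.936 + 8100 * 0.302 = 7862 + 2446 = 10308
Net migration: 60+ + 210 → 10518
End of period: [800, 9235, 2816, 4072, 10518]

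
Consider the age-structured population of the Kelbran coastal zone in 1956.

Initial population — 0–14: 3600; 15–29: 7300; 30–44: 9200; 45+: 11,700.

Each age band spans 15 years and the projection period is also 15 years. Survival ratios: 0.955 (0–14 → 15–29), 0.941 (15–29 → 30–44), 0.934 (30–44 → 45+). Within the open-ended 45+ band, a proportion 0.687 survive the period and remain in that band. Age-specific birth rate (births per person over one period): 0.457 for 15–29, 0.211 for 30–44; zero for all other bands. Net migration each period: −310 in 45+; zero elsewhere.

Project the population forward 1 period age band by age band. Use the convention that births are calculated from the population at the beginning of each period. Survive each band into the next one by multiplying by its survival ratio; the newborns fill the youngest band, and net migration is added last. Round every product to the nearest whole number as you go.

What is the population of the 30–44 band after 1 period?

— Period 1 —
Births: 7300 × 0.457 = 3336 ; 9200 × 0.211 = 1941 ⇒ total 5277
15–29: 3600 × 0.955 = 3438
30–44: 7300 × 0.941 = 6869
45+: 9200 × 0.934 + 11700 × 0.687 = 8593 + 8038 = 16631
Net migration: 45+ − 310 → 16321
Population now: 0–14=5277, 15–29=3438, 30–44=6869, 45+=16321

6869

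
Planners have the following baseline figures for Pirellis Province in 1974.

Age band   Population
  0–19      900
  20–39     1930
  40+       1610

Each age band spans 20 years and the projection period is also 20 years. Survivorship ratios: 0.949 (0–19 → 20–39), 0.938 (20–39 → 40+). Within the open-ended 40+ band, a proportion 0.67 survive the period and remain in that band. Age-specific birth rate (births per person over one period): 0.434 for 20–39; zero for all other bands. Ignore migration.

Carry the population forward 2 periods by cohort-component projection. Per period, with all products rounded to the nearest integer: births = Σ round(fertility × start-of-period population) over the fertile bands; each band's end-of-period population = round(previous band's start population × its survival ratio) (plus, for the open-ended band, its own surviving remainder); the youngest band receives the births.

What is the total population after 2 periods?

3903

— Period 1 —
Births: 1930 × 0.434 = 838
20–39: 900 × 0.949 = 854
40+: 1930 × 0.938 + 1610 × 0.67 = 1810 + 1079 = 2889
Giving 838 / 854 / 2889.
— Period 2 —
Births: 854 × 0.434 = 371
20–39: 838 × 0.949 = 795
40+: 854 × 0.938 + 2889 × 0.67 = 801 + 1936 = 2737
Giving 371 / 795 / 2737.
Total after period 2: 371 + 795 + 2737 = 3903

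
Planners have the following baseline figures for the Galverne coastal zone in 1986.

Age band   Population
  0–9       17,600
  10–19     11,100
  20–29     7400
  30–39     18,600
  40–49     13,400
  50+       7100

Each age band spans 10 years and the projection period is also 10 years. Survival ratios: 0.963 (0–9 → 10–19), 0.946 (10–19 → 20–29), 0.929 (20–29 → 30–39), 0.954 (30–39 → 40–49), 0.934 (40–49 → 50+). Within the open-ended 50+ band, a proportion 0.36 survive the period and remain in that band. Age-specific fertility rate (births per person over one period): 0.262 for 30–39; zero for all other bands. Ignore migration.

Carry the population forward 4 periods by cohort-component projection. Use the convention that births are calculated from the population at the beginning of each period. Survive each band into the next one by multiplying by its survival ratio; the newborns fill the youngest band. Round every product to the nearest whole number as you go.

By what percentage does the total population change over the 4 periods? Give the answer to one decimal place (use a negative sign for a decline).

-46.7

— Period 1 —
Births: 18600 × 0.262 = 4873
10–19: 17600 × 0.963 = 16949
20–29: 11100 × 0.946 = 10501
30–39: 7400 × 0.929 = 6875
40–49: 18600 × 0.954 = 17744
50+: 13400 × 0.934 + 7100 × 0.36 = 12516 + 2556 = 15072
Population now: 0–9=4873, 10–19=16949, 20–29=10501, 30–39=6875, 40–49=17744, 50+=15072
— Period 2 —
Births: 6875 × 0.262 = 1801
10–19: 4873 × 0.963 = 4693
20–29: 16949 × 0.946 = 16034
30–39: 10501 × 0.929 = 9755
40–49: 6875 × 0.954 = 6559
50+: 17744 × 0.934 + 15072 × 0.36 = 16573 + 5426 = 21999
Population now: 0–9=1801, 10–19=4693, 20–29=16034, 30–39=9755, 40–49=6559, 50+=21999
— Period 3 —
Births: 9755 × 0.262 = 2556
10–19: 1801 × 0.963 = 1734
20–29: 4693 × 0.946 = 4440
30–39: 16034 × 0.929 = 14896
40–49: 9755 × 0.954 = 9306
50+: 6559 × 0.934 + 21999 × 0.36 = 6126 + 7920 = 14046
Population now: 0–9=2556, 10–19=1734, 20–29=4440, 30–39=14896, 40–49=9306, 50+=14046
— Period 4 —
Births: 14896 × 0.262 = 3903
10–19: 2556 × 0.963 = 2461
20–29: 1734 × 0.946 = 1640
30–39: 4440 × 0.929 = 4125
40–49: 14896 × 0.954 = 14211
50+: 9306 × 0.934 + 14046 × 0.36 = 8692 + 5057 = 13749
Population now: 0–9=3903, 10–19=2461, 20–29=1640, 30–39=4125, 40–49=14211, 50+=13749
Total: 75200 → 40089; change = -35111; percentage change = -46.7%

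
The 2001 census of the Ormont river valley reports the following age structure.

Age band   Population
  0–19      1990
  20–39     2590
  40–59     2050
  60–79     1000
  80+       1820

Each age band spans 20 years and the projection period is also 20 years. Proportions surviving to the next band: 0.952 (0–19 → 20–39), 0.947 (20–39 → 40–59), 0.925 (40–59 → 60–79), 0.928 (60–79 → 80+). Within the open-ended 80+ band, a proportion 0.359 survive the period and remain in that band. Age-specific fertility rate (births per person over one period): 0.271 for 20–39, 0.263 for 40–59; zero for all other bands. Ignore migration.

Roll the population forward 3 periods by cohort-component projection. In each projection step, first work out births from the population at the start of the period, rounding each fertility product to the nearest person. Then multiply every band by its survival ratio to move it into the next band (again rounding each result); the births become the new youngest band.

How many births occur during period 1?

Call the groups 1 to 5, youngest first.
— Period 1 —
Births: 2590 × 0.271 = 702, 2050 × 0.263 = 539 — total 1241
Group 2: 1990 × 0.952 = 1894
Group 3: 2590 × 0.947 = 2453
Group 4: 2050 × 0.925 = 1896
Group 5: 1000 × 0.928 + 1820 × 0.359 = 928 + 653 = 1581
Population now: 0–19=1241, 20–39=1894, 40–59=2453, 60–79=1896, 80+=1581

1241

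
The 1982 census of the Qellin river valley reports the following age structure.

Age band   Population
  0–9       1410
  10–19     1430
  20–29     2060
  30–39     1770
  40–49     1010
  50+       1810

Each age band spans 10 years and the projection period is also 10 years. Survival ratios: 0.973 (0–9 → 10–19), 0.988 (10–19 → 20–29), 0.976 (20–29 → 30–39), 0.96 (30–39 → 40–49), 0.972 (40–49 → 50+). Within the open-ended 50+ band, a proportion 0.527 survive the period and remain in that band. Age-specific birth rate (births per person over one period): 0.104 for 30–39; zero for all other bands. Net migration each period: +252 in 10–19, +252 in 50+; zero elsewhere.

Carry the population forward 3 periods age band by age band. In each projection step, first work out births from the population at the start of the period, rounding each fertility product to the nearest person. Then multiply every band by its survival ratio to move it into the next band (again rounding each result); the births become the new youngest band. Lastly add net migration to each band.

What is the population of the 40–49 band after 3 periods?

— Period 1 —
Births: 1770 × 0.104 = 184
10–19: 1410 × 0.973 = 1372
20–29: 1430 × 0.988 = 1413
30–39: 2060 × 0.976 = 2011
40–49: 1770 × 0.96 = 1699
50+: 1010 × 0.972 + 1810 × 0.527 = 982 + 954 = 1936
Net migration: 10–19 + 252 → 1624; 50+ + 252 → 2188
→ [184, 1624, 1413, 2011, 1699, 2188]
— Period 2 —
Births: 2011 × 0.104 = 209
10–19: 184 × 0.973 = 179
20–29: 1624 × 0.988 = 1605
30–39: 1413 × 0.976 = 1379
40–49: 2011 × 0.96 = 1931
50+: 1699 × 0.972 + 2188 × 0.527 = 1651 + 1153 = 2804
Net migration: 10–19 + 252 → 431; 50+ + 252 → 3056
→ [209, 431, 1605, 1379, 1931, 3056]
— Period 3 —
Births: 1379 × 0.104 = 143
10–19: 209 × 0.973 = 203
20–29: 431 × 0.988 = 426
30–39: 1605 × 0.976 = 1566
40–49: 1379 × 0.96 = 1324
50+: 1931 × 0.972 + 3056 × 0.527 = 1877 + 1611 = 3488
Net migration: 10–19 + 252 → 455; 50+ + 252 → 3740
→ [143, 455, 426, 1566, 1324, 3740]

1324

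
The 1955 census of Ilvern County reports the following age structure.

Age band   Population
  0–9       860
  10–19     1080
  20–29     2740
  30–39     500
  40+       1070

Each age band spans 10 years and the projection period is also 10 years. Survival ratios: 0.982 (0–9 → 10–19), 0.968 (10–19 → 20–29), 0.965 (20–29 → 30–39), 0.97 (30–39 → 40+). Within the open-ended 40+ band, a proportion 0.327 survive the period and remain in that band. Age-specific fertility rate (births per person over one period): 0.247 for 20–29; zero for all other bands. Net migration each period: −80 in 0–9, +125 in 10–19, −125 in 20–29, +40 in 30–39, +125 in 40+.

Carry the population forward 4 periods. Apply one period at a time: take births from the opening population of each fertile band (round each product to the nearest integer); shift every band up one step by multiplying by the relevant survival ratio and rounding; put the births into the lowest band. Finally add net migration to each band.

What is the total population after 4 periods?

(Bands numbered youngest = 1 to oldest = 5.)
After projecting period 1:
Births: 2740 * 0.247 = 677
Band 2: 860 * 0.982 = 845
Band 3: 1080 * 0.968 = 1045
Band 4: 2740 * 0.965 = 2644
Band 5: 500 * 0.97 + 1070 * 0.327 = 485 + 350 = 835
Net migration: Band 1 − 80 → 597; Band 2 + 125 → 970; Band 3 − 125 → 920; Band 4 + 40 → 2684; Band 5 + 125 → 960
Giving 597 / 970 / 920 / 2684 / 960.
After projecting period 2:
Births: 920 * 0.247 = 227
Band 2: 597 * 0.982 = 586
Band 3: 970 * 0.968 = 939
Band 4: 920 * 0.965 = 888
Band 5: 2684 * 0.97 + 960 * 0.327 = 2603 + 314 = 2917
Net migration: Band 1 − 80 → 147; Band 2 + 125 → 711; Band 3 − 125 → 814; Band 4 + 40 → 928; Band 5 + 125 → 3042
Giving 147 / 711 / 814 / 928 / 3042.
After projecting period 3:
Births: 814 * 0.247 = 201
Band 2: 147 * 0.982 = 144
Band 3: 711 * 0.968 = 688
Band 4: 814 * 0.965 = 786
Band 5: 928 * 0.97 + 3042 * 0.327 = 900 + 995 = 1895
Net migration: Band 1 − 80 → 121; Band 2 + 125 → 269; Band 3 − 125 → 563; Band 4 + 40 → 826; Band 5 + 125 → 2020
Giving 121 / 269 / 563 / 826 / 2020.
After projecting period 4:
Births: 563 * 0.247 = 139
Band 2: 121 * 0.982 = 119
Band 3: 269 * 0.968 = 260
Band 4: 563 * 0.965 = 543
Band 5: 826 * 0.97 + 2020 * 0.327 = 801 + 661 = 1462
Net migration: Band 1 − 80 → 59; Band 2 + 125 → 244; Band 3 − 125 → 135; Band 4 + 40 → 583; Band 5 + 125 → 1587
Giving 59 / 244 / 135 / 583 / 1587.
Total after period 4: 59 + 244 + 135 + 583 + 1587 = 2608

2608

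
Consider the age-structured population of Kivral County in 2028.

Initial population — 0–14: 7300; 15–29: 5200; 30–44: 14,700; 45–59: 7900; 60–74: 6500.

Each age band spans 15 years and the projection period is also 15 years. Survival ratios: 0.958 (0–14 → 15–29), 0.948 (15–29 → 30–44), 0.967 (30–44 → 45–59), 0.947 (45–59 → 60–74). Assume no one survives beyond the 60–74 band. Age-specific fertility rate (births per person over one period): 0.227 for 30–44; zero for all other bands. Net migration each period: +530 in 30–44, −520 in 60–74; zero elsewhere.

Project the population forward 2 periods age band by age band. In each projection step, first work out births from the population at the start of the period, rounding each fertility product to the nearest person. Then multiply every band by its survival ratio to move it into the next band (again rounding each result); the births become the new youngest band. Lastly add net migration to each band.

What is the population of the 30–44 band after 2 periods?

Numbering the groups 1..5 from youngest to oldest:
Period 1:
Births: 14700 × 0.227 = 3337
Group 2: 7300 × 0.958 = 6993
Group 3: 5200 × 0.948 = 4930
Group 4: 14700 × 0.967 = 14215
Group 5: 7900 × 0.947 = 7481
Net migration: Group 3 + 530 → 5460; Group 5 − 520 → 6961
Population now: 0–14=3337, 15–29=6993, 30–44=5460, 45–59=14215, 60–74=6961
Period 2:
Births: 5460 × 0.227 = 1239
Group 2: 3337 × 0.958 = 3197
Group 3: 6993 × 0.948 = 6629
Group 4: 5460 × 0.967 = 5280
Group 5: 14215 × 0.947 = 13462
Net migration: Group 3 + 530 → 7159; Group 5 − 520 → 12942
Population now: 0–14=1239, 15–29=3197, 30–44=7159, 45–59=5280, 60–74=12942

7159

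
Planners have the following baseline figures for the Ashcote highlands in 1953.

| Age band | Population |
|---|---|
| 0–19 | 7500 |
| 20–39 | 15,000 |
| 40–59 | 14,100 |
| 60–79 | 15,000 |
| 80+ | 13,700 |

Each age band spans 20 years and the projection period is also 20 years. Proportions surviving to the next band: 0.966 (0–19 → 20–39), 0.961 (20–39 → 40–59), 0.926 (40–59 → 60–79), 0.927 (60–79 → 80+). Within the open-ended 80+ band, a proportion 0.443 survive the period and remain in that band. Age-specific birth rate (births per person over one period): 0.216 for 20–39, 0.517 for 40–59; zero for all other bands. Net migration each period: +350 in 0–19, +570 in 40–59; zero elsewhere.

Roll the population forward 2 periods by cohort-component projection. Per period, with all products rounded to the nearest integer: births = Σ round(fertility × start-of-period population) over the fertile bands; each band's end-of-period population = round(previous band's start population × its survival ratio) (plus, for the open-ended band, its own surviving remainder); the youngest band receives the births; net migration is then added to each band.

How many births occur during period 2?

(Groups numbered youngest = 1 to oldest = 5.)
Period 1:
Births: 15000 × 0.216 = 3240 ; 14100 × 0.517 = 7290 — total 10530
Group 2: 7500 × 0.966 = 7245
Group 3: 15000 × 0.961 = 14415
Group 4: 14100 × 0.926 = 13057
Group 5: 15000 × 0.927 + 13700 × 0.443 = 13905 + 6069 = 19974
Net migration: Group 1 + 350 → 10880; Group 3 + 570 → 14985
Giving 10880 / 7245 / 14985 / 13057 / 19974.
Period 2:
Births: 7245 × 0.216 = 1565 ; 14985 × 0.517 = 7747 — total 9312
Group 2: 10880 × 0.966 = 10510
Group 3: 7245 × 0.961 = 6962
Group 4: 14985 × 0.926 = 13876
Group 5: 13057 × 0.927 + 19974 × 0.443 = 12104 + 8848 = 20952
Net migration: Group 1 + 350 → 9662; Group 3 + 570 → 7532
Giving 9662 / 10510 / 7532 / 13876 / 20952.

9312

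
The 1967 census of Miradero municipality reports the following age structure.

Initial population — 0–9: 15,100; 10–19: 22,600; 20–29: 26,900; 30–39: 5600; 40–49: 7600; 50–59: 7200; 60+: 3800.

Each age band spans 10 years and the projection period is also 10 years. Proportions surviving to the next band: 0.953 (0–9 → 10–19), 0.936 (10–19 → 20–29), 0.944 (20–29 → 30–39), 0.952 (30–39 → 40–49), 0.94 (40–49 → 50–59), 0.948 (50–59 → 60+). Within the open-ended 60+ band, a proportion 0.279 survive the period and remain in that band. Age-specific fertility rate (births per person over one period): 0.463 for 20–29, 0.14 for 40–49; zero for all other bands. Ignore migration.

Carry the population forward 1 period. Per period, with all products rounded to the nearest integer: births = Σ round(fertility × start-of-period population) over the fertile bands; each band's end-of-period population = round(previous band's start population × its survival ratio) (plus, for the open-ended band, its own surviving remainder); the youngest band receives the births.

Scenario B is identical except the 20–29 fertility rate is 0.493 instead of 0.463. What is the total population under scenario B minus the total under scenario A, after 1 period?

After projecting period 1:
Births: 26900 * 0.463 = 12455  |  7600 * 0.14 = 1064 ⇒ total 13519
10–19: 15100 * 0.953 = 14390
20–29: 22600 * 0.936 = 21154
30–39: 26900 * 0.944 = 25394
40–49: 5600 * 0.952 = 5331
50–59: 7600 * 0.94 = 7144
60+: 7200 * 0.948 + 3800 * 0.279 = 6826 + 1060 = 7886
Giving 13519 / 14390 / 21154 / 25394 / 5331 / 7144 / 7886.
Scenario A total after 1 period: 94818
Scenario B projection —
After projecting period 1:
Births: 26900 * 0.493 = 13262  |  7600 * 0.14 = 1064 ⇒ total 14326
10–19: 15100 * 0.953 = 14390
20–29: 22600 * 0.936 = 21154
30–39: 26900 * 0.944 = 25394
40–49: 5600 * 0.952 = 5331
50–59: 7600 * 0.94 = 7144
60+: 7200 * 0.948 + 3800 * 0.279 = 6826 + 1060 = 7886
Giving 14326 / 14390 / 21154 / 25394 / 5331 / 7144 / 7886.
Scenario B total after 1 period: 95625
Difference B − A = 95625 − 94818 = 807

807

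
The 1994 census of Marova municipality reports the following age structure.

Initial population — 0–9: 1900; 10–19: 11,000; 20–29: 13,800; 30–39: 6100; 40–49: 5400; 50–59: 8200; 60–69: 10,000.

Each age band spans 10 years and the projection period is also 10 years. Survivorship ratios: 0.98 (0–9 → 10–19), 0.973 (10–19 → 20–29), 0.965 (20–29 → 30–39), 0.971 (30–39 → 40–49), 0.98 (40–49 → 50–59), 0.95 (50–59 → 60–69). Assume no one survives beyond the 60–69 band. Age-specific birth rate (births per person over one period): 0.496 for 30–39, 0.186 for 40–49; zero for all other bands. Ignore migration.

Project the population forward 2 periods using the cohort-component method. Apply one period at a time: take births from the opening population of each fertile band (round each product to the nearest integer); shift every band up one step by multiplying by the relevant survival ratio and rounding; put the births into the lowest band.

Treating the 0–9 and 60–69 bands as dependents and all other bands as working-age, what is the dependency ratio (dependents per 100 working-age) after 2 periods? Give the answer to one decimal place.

36.6

After projecting period 1:
Births: 6100 × 0.496 = 3026, 5400 × 0.186 = 1004 → 4030
10–19: 1900 × 0.98 = 1862
20–29: 11000 × 0.973 = 10703
30–39: 13800 × 0.965 = 13317
40–49: 6100 × 0.971 = 5923
50–59: 5400 × 0.98 = 5292
60–69: 8200 × 0.95 = 7790
End of period: [4030, 1862, 10703, 13317, 5923, 5292, 7790]
After projecting period 2:
Births: 13317 × 0.496 = 6605, 5923 × 0.186 = 1102 → 7707
10–19: 4030 × 0.98 = 3949
20–29: 1862 × 0.973 = 1812
30–39: 10703 × 0.965 = 10328
40–49: 13317 × 0.971 = 12931
50–59: 5923 × 0.98 = 5805
60–69: 5292 × 0.95 = 5027
End of period: [7707, 3949, 1812, 10328, 12931, 5805, 5027]
Dependents (band 0–9 + band 60–69) = 7707 + 5027 = 12734; working-age = 34825; ratio = 12734/34825 × 100 = 36.6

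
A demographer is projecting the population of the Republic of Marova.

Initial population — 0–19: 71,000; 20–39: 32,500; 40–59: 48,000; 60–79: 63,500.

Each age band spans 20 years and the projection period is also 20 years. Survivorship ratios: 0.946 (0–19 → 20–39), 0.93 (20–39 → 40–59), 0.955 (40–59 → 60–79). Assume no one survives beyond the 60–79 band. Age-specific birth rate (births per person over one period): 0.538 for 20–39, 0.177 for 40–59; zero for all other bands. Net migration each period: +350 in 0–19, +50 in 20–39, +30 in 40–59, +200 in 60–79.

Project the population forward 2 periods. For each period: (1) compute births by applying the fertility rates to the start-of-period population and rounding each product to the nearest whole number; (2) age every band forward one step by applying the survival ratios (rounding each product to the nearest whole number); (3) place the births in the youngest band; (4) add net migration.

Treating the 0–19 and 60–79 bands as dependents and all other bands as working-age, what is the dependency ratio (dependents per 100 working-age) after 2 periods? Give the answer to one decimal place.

(Groups numbered youngest = 1 to oldest = 4.)
After projecting period 1:
Births: 32500 * 0.538 = 17485  |  48000 * 0.177 = 8496 → total 25981
Group 2: 71000 * 0.946 = 67166
Group 3: 32500 * 0.93 = 30225
Group 4: 48000 * 0.955 = 45840
Net migration: Group 1 + 350 → 26331; Group 2 + 50 → 67216; Group 3 + 30 → 30255; Group 4 + 200 → 46040
Population now: 0–19=26331, 20–39=67216, 40–59=30255, 60–79=46040
After projecting period 2:
Births: 67216 * 0.538 = 36162  |  30255 * 0.177 = 5355 → total 41517
Group 2: 26331 * 0.946 = 24909
Group 3: 67216 * 0.93 = 62511
Group 4: 30255 * 0.955 = 28894
Net migration: Group 1 + 350 → 41867; Group 2 + 50 → 24959; Group 3 + 30 → 62541; Group 4 + 200 → 29094
Population now: 0–19=41867, 20–39=24959, 40–59=62541, 60–79=29094
Dependents (band 0–19 + band 60–79) = 41867 + 29094 = 70961; working-age = 87500; ratio = 70961/87500 × 100 = 81.1

81.1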